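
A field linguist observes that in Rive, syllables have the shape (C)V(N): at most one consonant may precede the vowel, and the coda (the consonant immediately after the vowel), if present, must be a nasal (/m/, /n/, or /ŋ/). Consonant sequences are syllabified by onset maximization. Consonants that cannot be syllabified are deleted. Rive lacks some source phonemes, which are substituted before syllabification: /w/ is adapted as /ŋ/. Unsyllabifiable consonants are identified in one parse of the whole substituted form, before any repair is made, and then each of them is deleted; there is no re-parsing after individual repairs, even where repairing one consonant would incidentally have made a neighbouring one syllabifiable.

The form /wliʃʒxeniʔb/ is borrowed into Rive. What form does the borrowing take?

lixeni

Substitution: /w/ → /ŋ/, giving /ŋliʃʒxeniʔb/.
Syllabifying with onset maximization leaves /ŋ/, /ʃ/, /ʒ/, /ʔ/, /b/ stranded (only a nasal (/m/, /n/, or /ŋ/) is licensed in coda position; onsets are limited to one consonant).
Deleting the stranded consonants removes /ŋ/, /ʃ/, /ʒ/, /ʔ/, /b/.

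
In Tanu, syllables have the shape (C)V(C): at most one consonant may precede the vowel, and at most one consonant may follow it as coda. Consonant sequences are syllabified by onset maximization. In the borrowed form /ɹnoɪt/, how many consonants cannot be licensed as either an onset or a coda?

The consonants /ɹ/ cannot be parsed into a legal (C)V(C) syllable (at most one coda consonant is licensed; onsets are limited to one consonant).

1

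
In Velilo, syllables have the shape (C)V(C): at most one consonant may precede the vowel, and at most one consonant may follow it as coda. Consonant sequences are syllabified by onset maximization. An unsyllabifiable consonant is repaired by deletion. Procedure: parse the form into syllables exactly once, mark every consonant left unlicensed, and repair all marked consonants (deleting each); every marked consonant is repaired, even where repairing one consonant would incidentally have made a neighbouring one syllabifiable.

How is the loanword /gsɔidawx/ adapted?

Syllabifying with onset maximization leaves /g/, /x/ stranded (at most one coda consonant is licensed; onsets are limited to one consonant).
Deletion applies to /g/, /x/.

sɔidaw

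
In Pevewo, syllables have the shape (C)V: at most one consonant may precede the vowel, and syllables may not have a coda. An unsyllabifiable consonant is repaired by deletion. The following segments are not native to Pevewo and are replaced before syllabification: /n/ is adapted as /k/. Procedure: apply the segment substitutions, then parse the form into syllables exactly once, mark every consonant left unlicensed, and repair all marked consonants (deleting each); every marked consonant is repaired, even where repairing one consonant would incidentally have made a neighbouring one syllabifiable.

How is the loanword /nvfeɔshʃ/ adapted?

feɔ

Substitution: /n/ → /k/, giving /kvfeɔshʃ/.
Under (C)V, the unsyllabifiable consonants are /k/, /v/, /s/, /h/, /ʃ/ (no codas are permitted; onsets are limited to one consonant).
Each unlicensed consonant is deleted: /k/, /v/, /s/, /h/, /ʃ/.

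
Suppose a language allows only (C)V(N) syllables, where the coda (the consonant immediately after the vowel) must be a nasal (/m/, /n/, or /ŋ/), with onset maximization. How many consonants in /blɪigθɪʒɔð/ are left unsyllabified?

Under (C)V(N), the unsyllabifiable consonants are /b/, /g/, /ð/ (only a nasal (/m/, /n/, or /ŋ/) is licensed in coda position; onsets are limited to one consonant).

3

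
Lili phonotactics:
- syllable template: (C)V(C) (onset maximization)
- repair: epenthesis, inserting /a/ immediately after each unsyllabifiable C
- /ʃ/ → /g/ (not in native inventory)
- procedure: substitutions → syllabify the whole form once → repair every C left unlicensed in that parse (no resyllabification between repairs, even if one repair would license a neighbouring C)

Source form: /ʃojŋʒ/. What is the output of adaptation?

Substitution: /ʃ/ → /g/, giving /gojŋʒ/.
Syllabifying with onset maximization leaves /ŋ/, /ʒ/ stranded (at most one coda consonant is licensed; onsets are limited to one consonant).
Inserting the epenthetic vowel yields /ŋ/ → /ŋa/, /ʒ/ → /ʒa/.

gojŋaʒa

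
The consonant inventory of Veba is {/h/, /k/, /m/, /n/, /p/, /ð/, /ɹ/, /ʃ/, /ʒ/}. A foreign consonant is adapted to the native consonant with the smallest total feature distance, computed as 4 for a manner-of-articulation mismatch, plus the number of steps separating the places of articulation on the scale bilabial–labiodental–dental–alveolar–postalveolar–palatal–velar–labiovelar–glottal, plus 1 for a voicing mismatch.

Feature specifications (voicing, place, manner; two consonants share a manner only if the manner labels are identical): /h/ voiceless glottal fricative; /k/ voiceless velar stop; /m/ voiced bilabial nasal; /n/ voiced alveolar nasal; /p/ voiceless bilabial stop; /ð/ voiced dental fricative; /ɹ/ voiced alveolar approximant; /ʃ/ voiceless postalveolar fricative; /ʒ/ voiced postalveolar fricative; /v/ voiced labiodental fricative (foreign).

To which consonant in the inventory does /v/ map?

ð

/ð/ is closest: same manner (fricative), place distance 1 (labiodental→dental), same voicing; total 1. Next closest is /ʒ/ at distance 3.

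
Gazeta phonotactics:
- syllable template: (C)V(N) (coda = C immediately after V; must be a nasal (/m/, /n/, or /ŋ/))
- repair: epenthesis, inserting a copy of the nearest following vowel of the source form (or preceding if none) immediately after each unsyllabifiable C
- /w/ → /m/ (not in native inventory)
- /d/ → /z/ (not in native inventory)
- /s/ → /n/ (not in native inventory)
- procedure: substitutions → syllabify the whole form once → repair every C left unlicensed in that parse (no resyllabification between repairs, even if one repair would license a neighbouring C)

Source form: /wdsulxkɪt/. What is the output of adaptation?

muzunulɪxɪkɪtɪ

Substitution: /w/ → /m/, /d/ → /z/, /s/ → /n/, giving /mznulxkɪt/.
Syllabifying with onset maximization leaves /m/, /z/, /l/, /x/, /t/ stranded (only a nasal (/m/, /n/, or /ŋ/) is licensed in coda position; onsets are limited to one consonant).
Each unlicensed consonant becomes the onset of a new syllable: /m/ → /mu/, /z/ → /zu/, /l/ → /lɪ/, /x/ → /xɪ/, /t/ → /tɪ/.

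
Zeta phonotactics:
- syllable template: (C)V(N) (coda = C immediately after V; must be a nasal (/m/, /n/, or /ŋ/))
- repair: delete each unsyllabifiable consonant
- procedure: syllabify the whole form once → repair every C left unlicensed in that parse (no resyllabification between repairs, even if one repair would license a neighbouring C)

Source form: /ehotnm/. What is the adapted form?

Syllabifying with onset maximization leaves /t/, /n/, /m/ stranded (only a nasal (/m/, /n/, or /ŋ/) is licensed in coda position; onsets are limited to one consonant).
Each unlicensed consonant is deleted: /t/, /n/, /m/.

eho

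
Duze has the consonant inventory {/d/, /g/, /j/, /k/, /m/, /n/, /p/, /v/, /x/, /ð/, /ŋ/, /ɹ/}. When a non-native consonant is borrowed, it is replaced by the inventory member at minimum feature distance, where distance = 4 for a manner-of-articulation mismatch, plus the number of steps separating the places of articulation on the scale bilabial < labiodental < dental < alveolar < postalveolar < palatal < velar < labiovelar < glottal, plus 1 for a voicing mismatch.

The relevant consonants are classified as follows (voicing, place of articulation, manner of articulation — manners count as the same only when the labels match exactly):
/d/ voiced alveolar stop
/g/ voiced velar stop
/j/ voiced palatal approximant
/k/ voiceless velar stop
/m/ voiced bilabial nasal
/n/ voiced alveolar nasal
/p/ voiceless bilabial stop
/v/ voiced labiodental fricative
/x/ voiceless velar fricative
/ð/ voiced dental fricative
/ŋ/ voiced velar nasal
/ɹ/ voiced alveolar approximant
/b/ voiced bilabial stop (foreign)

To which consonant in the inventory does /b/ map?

p

/p/ is closest: same manner (stop), place distance 0 (bilabial→bilabial), voicing differs (+1); total 1. Next closest is /d/ at distance 3.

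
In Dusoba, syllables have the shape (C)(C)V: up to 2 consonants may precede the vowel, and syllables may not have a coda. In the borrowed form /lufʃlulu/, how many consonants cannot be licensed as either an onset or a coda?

Syllabifying with onset maximization leaves /f/ stranded (no codas are permitted; onsets may contain at most 2 consonants).

1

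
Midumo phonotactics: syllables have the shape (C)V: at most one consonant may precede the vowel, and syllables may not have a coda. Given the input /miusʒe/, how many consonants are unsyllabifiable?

1

Under (C)V, the unsyllabifiable consonants are /s/ (no codas are permitted; onsets are limited to one consonant).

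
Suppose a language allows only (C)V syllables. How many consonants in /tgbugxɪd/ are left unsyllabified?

Syllabifying with onset maximization leaves /t/, /g/, /g/, /d/ stranded (no codas are permitted; onsets are limited to one consonant).

4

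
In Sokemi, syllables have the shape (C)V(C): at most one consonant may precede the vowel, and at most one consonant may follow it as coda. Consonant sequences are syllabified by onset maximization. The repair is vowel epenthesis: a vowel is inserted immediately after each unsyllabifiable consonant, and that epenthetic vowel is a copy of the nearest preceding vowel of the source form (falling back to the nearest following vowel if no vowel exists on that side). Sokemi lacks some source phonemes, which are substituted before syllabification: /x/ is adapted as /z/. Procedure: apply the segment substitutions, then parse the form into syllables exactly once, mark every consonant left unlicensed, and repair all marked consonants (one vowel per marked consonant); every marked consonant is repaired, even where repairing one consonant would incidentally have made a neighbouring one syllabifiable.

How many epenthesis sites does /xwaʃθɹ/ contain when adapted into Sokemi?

3

After substitution the input is /zwaʃθɹ/.
The unsyllabifiable consonants are /z/, /θ/, /ɹ/; each receives one epenthetic vowel.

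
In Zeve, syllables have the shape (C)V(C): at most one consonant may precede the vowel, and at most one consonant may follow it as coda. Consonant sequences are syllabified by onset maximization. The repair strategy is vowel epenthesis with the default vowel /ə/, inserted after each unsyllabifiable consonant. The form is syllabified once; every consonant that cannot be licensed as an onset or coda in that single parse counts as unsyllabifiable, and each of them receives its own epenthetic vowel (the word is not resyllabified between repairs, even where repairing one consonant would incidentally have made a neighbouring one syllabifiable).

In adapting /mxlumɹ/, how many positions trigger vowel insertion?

3

The unsyllabifiable consonants are /m/, /x/, /ɹ/; each receives one epenthetic vowel.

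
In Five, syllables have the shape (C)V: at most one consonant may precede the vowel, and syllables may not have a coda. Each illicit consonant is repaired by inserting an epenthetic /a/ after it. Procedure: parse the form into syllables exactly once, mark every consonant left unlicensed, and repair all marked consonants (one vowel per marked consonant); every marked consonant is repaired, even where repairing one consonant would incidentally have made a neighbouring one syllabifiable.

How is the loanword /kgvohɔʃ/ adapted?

kagavohɔʃa

Under (C)V, the unsyllabifiable consonants are /k/, /g/, /ʃ/ (no codas are permitted; onsets are limited to one consonant).
Inserting the epenthetic vowel yields /k/ → /ka/, /g/ → /ga/, /ʃ/ → /ʃa/.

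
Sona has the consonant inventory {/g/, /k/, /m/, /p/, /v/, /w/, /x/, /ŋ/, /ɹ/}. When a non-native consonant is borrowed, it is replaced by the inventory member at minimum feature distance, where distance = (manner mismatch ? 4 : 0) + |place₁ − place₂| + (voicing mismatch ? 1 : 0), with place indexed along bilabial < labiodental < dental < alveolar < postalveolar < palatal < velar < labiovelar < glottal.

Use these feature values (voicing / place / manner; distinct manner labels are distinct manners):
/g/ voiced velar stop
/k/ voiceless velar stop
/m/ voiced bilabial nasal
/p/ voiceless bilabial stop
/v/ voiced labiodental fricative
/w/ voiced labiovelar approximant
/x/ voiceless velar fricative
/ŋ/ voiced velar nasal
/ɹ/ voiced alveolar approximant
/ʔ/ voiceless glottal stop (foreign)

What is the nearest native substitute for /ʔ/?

/k/ is closest: same manner (stop), place distance 2 (glottal→velar), same voicing; total 2. Next closest is /g/ at distance 3.

k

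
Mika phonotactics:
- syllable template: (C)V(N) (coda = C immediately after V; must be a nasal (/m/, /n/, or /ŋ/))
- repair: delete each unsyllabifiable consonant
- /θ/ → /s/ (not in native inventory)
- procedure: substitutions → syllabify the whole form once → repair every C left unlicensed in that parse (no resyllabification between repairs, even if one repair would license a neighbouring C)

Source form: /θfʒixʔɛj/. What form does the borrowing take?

Substitution: /θ/ → /s/, giving /sfʒixʔɛj/.
Under (C)V(N), the unsyllabifiable consonants are /s/, /f/, /x/, /j/ (only a nasal (/m/, /n/, or /ŋ/) is licensed in coda position; onsets are limited to one consonant).
Deletion applies to /s/, /f/, /x/, /j/.

ʒiʔɛ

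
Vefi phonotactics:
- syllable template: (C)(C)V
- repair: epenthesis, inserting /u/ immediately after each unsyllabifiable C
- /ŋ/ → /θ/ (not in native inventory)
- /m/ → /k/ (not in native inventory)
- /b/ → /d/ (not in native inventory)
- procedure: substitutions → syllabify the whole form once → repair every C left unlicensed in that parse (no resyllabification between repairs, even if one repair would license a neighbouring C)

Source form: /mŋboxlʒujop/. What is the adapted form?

Substitution: /m/ → /k/, /ŋ/ → /θ/, /b/ → /d/, giving /kθdoxlʒujop/.
Under (C)(C)V, the unsyllabifiable consonants are /k/, /x/, /p/ (no codas are permitted; onsets may contain at most 2 consonants).
Each unlicensed consonant becomes the onset of a new syllable: /k/ → /ku/, /x/ → /xu/, /p/ → /pu/.

kuθdoxulʒujopu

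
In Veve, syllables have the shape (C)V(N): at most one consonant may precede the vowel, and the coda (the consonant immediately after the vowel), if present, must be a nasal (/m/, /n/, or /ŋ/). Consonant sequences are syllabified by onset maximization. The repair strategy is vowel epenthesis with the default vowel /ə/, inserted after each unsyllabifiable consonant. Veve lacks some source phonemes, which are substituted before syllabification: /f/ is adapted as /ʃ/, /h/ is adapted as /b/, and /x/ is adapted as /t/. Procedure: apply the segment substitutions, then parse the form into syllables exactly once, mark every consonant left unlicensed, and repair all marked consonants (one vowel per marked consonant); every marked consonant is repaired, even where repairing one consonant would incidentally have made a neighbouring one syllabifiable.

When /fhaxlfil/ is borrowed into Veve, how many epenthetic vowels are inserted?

4

After substitution the input is /ʃbatlʃil/.
The unsyllabifiable consonants are /ʃ/, /t/, /l/, /l/; each receives one epenthetic vowel.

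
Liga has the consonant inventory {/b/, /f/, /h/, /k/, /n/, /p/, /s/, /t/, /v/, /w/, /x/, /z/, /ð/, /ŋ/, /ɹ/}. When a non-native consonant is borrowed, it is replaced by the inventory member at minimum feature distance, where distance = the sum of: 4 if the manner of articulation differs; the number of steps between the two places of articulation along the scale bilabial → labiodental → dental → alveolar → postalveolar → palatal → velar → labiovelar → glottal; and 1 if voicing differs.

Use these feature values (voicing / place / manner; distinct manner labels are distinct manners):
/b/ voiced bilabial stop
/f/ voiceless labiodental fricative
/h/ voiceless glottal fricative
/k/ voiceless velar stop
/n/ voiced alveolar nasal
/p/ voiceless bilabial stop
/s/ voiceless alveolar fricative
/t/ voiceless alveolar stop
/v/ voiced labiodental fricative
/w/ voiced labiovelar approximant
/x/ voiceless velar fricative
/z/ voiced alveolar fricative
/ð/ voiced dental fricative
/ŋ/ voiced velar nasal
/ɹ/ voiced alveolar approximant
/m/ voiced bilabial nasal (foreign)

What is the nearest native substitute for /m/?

n

/n/ is closest: same manner (nasal), place distance 3 (bilabial→alveolar), same voicing; total 3. Next closest is /b/ at distance 4.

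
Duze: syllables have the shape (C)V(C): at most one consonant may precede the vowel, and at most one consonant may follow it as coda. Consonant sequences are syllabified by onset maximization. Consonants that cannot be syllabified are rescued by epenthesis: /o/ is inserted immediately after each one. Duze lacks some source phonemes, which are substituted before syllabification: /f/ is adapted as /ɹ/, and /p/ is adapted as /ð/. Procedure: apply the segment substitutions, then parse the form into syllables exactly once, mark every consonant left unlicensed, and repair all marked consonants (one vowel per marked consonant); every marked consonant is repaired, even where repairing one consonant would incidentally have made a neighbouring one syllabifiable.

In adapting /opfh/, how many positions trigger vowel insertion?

After substitution the input is /oðɹh/.
The unsyllabifiable consonants are /ɹ/, /h/; each receives one epenthetic vowel.

2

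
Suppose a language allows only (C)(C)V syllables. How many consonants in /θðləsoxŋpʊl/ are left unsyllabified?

Under (C)(C)V, the unsyllabifiable consonants are /θ/, /x/, /l/ (no codas are permitted; onsets may contain at most 2 consonants).

3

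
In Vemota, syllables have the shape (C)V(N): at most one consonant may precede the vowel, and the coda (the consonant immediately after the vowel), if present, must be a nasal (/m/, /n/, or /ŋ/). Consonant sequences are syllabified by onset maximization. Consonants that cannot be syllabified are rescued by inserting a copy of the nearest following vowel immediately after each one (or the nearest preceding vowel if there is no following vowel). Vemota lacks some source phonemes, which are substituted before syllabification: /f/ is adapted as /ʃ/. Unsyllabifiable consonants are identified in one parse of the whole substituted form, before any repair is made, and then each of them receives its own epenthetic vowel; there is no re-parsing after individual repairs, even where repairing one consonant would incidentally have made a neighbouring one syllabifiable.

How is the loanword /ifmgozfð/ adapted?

Substitution: /f/ → /ʃ/, giving /iʃmgozʃð/.
Under (C)V(N), the unsyllabifiable consonants are /ʃ/, /m/, /z/, /ʃ/, /ð/ (only a nasal (/m/, /n/, or /ŋ/) is licensed in coda position; onsets are limited to one consonant).
Inserting the epenthetic vowel yields /ʃ/ → /ʃo/, /m/ → /mo/, /z/ → /zo/, /ʃ/ → /ʃo/, /ð/ → /ðo/.

iʃomogozoʃoðo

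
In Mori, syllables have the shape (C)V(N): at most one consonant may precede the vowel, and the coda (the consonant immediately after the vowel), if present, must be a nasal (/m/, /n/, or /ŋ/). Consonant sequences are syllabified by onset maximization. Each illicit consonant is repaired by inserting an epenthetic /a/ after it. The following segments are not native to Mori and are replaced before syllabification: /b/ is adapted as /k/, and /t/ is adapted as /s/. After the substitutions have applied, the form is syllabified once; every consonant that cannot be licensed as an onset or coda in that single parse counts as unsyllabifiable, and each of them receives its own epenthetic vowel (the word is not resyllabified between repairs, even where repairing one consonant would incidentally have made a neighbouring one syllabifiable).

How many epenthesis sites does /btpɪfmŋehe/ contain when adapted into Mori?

After substitution the input is /kspɪfmŋehe/.
The unsyllabifiable consonants are /k/, /s/, /f/, /m/; each receives one epenthetic vowel.

4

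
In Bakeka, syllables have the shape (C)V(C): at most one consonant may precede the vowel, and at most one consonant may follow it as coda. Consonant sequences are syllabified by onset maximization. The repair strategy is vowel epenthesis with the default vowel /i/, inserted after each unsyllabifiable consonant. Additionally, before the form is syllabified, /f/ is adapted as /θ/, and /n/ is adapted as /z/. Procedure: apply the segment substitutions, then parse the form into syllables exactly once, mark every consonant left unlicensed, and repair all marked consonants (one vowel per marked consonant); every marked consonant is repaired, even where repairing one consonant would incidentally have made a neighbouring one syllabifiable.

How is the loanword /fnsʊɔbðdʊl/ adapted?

θizisʊɔbðidʊl

Substitution: /f/ → /θ/, /n/ → /z/, giving /θzsʊɔbðdʊl/.
Under (C)V(C), the unsyllabifiable consonants are /θ/, /z/, /ð/ (at most one coda consonant is licensed; onsets are limited to one consonant).
Inserting the epenthetic vowel yields /θ/ → /θi/, /z/ → /zi/, /ð/ → /ði/.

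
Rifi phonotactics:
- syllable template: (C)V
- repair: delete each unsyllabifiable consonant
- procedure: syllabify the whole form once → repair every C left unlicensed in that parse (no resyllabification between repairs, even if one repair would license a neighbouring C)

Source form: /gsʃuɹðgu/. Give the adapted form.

Syllabifying with onset maximization leaves /g/, /s/, /ɹ/, /ð/ stranded (no codas are permitted; onsets are limited to one consonant).
Each unlicensed consonant is deleted: /g/, /s/, /ɹ/, /ð/.

ʃugu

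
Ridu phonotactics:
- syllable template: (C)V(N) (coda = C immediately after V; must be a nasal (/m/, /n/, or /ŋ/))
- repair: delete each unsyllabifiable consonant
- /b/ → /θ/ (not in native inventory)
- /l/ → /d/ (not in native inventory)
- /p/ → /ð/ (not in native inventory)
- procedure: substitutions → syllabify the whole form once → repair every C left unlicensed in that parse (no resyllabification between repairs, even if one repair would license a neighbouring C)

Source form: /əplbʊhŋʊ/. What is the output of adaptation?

əθʊŋʊ

Substitution: /p/ → /ð/, /l/ → /d/, /b/ → /θ/, giving /əðdθʊhŋʊ/.
Under (C)V(N), the unsyllabifiable consonants are /ð/, /d/, /h/ (only a nasal (/m/, /n/, or /ŋ/) is licensed in coda position; onsets are limited to one consonant).
Deletion applies to /ð/, /d/, /h/.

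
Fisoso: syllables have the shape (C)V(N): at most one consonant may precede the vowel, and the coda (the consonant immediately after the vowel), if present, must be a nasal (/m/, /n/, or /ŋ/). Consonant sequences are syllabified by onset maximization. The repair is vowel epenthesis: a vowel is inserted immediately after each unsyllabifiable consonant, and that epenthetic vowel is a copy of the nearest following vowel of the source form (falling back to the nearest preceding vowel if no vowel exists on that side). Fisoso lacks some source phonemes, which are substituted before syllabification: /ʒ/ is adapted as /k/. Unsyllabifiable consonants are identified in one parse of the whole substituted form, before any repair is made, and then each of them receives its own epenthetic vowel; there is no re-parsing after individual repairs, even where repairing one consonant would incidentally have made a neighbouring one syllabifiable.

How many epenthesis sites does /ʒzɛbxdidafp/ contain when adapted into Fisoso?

After substitution the input is /kzɛbxdidafp/.
The unsyllabifiable consonants are /k/, /b/, /x/, /f/, /p/; each receives one epenthetic vowel.

5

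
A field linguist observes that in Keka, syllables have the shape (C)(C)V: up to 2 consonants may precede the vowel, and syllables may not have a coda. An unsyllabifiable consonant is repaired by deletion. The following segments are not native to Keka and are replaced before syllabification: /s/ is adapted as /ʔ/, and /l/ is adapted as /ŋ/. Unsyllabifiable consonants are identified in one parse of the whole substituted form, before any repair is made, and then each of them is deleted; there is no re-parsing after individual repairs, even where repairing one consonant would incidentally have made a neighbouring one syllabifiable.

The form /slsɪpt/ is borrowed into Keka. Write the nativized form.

ŋʔɪ

Substitution: /s/ → /ʔ/, /l/ → /ŋ/, giving /ʔŋʔɪpt/.
Syllabifying with onset maximization leaves /ʔ/, /p/, /t/ stranded (no codas are permitted; onsets may contain at most 2 consonants).
Each unlicensed consonant is deleted: /ʔ/, /p/, /t/.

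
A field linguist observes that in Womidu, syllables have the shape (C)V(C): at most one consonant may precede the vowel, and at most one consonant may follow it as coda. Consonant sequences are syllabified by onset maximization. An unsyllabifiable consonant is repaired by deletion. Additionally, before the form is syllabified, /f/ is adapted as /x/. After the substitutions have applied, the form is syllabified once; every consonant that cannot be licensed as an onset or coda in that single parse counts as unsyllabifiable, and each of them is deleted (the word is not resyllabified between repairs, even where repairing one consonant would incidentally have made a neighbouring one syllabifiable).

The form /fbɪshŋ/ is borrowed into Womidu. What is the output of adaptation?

bɪs

Substitution: /f/ → /x/, giving /xbɪshŋ/.
The consonants /x/, /h/, /ŋ/ cannot be parsed into a legal (C)V(C) syllable (at most one coda consonant is licensed; onsets are limited to one consonant).
Deletion applies to /x/, /h/, /ŋ/.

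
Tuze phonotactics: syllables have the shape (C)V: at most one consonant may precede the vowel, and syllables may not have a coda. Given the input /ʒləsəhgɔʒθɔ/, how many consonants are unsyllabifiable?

3

The consonants /ʒ/, /h/, /ʒ/ cannot be parsed into a legal (C)V syllable (no codas are permitted; onsets are limited to one consonant).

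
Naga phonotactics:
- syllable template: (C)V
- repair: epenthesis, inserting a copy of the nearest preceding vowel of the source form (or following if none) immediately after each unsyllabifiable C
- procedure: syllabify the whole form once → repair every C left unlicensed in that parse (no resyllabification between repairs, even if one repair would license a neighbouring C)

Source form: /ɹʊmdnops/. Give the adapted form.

Syllabifying with onset maximization leaves /m/, /d/, /p/, /s/ stranded (no codas are permitted; onsets are limited to one consonant).
Inserting the epenthetic vowel yields /m/ → /mʊ/, /d/ → /dʊ/, /p/ → /po/, /s/ → /so/.

ɹʊmʊdʊnoposo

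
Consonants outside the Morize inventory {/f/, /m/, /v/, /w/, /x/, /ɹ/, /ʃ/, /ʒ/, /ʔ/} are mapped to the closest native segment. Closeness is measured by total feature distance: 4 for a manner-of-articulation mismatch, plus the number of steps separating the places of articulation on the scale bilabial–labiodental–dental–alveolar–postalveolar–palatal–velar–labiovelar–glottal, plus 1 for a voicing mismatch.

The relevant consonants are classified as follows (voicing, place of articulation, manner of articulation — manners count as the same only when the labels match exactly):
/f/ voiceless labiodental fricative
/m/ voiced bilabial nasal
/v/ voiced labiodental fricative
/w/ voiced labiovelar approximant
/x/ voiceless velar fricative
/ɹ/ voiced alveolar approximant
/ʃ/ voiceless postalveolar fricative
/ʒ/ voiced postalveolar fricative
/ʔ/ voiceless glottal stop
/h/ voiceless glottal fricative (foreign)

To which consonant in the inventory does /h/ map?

/x/ is closest: same manner (fricative), place distance 2 (glottal→velar), same voicing; total 2. Next closest is /ʃ/ at distance 4.

x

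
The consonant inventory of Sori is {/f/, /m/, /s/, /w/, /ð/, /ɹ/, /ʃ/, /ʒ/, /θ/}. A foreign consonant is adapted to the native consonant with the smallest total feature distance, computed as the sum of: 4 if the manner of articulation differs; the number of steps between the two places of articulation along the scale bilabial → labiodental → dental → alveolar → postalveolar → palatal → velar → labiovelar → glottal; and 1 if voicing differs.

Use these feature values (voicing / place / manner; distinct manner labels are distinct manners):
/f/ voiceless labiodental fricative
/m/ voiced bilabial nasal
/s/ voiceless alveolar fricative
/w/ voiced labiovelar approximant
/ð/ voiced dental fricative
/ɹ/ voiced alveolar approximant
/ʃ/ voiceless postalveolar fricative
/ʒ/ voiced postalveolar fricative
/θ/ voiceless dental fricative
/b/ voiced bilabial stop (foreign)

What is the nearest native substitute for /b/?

m

/m/ is closest: manner differs (stop→nasal, +4), place distance 0 (bilabial→bilabial), same voicing; total 4. Next closest is /f/ at distance 6.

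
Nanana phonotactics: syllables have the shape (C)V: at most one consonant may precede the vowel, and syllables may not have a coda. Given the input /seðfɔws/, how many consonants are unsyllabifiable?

Syllabifying with onset maximization leaves /ð/, /w/, /s/ stranded (no codas are permitted; onsets are limited to one consonant).

3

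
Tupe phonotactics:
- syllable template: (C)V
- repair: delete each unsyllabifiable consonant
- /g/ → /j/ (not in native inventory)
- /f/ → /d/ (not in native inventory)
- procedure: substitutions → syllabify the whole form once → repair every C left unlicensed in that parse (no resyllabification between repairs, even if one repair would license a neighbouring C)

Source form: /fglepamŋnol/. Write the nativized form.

lepano

Substitution: /f/ → /d/, /g/ → /j/, giving /djlepamŋnol/.
The consonants /d/, /j/, /m/, /ŋ/, /l/ cannot be parsed into a legal (C)V syllable (no codas are permitted; onsets are limited to one consonant).
Deletion applies to /d/, /j/, /m/, /ŋ/, /l/.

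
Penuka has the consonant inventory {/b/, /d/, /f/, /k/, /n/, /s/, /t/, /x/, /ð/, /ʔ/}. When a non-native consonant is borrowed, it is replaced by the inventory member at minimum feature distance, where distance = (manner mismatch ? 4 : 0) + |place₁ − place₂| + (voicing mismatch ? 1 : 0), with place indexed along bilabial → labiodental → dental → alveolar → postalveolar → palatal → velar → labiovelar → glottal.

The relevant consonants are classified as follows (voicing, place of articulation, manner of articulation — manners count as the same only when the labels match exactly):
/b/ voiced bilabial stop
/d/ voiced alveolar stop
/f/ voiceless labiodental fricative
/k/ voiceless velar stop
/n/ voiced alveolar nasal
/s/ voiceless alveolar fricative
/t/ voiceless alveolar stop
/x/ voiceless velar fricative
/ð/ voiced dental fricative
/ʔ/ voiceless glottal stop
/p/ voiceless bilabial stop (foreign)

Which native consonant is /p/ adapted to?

/b/ is closest: same manner (stop), place distance 0 (bilabial→bilabial), voicing differs (+1); total 1. Next closest is /t/ at distance 3.

b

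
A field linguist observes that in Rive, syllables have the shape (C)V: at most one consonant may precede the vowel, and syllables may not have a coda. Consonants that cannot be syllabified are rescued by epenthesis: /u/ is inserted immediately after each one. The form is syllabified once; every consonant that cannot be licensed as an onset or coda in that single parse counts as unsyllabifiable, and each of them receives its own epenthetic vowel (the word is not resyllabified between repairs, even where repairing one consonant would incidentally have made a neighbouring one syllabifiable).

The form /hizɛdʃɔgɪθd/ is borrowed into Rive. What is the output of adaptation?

Syllabifying with onset maximization leaves /d/, /θ/, /d/ stranded (no codas are permitted; onsets are limited to one consonant).
Inserting the epenthetic vowel yields /d/ → /du/, /θ/ → /θu/, /d/ → /du/.

hizɛduʃɔgɪθudu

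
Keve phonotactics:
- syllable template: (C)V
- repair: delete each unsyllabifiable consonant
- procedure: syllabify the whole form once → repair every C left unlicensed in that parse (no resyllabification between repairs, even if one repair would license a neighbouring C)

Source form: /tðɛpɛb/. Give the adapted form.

ðɛpɛ

Syllabifying with onset maximization leaves /t/, /b/ stranded (no codas are permitted; onsets are limited to one consonant).
Deletion applies to /t/, /b/.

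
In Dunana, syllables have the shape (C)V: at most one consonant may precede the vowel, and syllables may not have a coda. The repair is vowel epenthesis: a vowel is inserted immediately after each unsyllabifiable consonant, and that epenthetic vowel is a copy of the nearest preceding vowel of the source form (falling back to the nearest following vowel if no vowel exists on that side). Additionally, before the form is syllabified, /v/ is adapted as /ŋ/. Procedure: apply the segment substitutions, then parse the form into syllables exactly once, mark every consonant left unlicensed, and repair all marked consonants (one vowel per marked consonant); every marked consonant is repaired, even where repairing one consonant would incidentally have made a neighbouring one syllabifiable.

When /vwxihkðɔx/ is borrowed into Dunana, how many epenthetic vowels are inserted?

After substitution the input is /ŋwxihkðɔx/.
The unsyllabifiable consonants are /ŋ/, /w/, /h/, /k/, /x/; each receives one epenthetic vowel.

5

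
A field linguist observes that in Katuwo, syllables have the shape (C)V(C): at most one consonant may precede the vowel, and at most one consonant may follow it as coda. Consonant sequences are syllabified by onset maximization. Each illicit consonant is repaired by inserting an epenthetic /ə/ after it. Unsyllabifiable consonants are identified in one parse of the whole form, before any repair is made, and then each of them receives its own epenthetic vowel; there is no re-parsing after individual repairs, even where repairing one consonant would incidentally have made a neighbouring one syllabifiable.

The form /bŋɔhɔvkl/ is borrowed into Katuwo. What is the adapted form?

bəŋɔhɔvkələ

Under (C)V(C), the unsyllabifiable consonants are /b/, /k/, /l/ (at most one coda consonant is licensed; onsets are limited to one consonant).
Epenthesis after each stranded consonant: /b/ → /bə/, /k/ → /kə/, /l/ → /lə/.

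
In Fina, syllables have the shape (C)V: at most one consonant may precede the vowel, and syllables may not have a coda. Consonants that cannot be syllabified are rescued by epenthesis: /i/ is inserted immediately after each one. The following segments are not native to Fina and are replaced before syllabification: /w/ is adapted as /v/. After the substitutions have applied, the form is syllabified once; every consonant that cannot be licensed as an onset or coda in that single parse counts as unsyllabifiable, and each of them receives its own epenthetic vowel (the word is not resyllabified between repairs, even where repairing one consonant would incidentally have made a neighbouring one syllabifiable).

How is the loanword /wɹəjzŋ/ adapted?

viɹəjiziŋi

Substitution: /w/ → /v/, giving /vɹəjzŋ/.
The consonants /v/, /j/, /z/, /ŋ/ cannot be parsed into a legal (C)V syllable (no codas are permitted; onsets are limited to one consonant).
Each unlicensed consonant becomes the onset of a new syllable: /v/ → /vi/, /j/ → /ji/, /z/ → /zi/, /ŋ/ → /ŋi/.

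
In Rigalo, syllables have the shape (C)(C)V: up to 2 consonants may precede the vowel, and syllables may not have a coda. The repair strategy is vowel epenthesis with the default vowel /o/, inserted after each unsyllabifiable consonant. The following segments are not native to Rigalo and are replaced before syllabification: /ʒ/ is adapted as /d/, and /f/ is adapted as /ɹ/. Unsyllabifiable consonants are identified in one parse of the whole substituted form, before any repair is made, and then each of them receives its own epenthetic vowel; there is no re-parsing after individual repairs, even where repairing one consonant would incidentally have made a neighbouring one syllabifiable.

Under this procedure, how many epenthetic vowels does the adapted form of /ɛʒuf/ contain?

After substitution the input is /ɛduɹ/.
The unsyllabifiable consonants are /ɹ/; each receives one epenthetic vowel.

1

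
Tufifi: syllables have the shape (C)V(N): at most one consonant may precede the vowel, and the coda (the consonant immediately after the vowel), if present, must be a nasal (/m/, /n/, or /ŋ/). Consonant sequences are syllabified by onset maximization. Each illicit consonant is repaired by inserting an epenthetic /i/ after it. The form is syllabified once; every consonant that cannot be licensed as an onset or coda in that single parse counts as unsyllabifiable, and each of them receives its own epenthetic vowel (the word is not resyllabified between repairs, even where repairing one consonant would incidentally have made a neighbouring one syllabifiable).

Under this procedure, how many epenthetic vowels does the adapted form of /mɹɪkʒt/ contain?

The unsyllabifiable consonants are /m/, /k/, /ʒ/, /t/; each receives one epenthetic vowel.

4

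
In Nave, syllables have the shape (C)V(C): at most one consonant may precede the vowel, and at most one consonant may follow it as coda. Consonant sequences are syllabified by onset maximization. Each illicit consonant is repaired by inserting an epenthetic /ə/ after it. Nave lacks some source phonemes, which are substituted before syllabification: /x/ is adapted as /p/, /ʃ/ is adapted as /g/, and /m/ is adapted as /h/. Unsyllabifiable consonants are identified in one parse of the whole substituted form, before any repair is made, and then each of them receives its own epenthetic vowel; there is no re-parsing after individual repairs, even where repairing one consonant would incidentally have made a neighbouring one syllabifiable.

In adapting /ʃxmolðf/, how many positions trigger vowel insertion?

After substitution the input is /gpholðf/.
The unsyllabifiable consonants are /g/, /p/, /ð/, /f/; each receives one epenthetic vowel.

4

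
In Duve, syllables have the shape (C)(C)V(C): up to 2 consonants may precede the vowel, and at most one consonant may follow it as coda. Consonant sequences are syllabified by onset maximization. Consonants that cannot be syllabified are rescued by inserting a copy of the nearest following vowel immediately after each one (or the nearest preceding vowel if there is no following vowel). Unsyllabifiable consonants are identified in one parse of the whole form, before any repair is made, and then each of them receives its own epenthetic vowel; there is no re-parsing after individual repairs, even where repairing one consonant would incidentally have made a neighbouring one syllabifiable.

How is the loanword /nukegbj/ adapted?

Under (C)(C)V(C), the unsyllabifiable consonants are /b/, /j/ (at most one coda consonant is licensed; onsets may contain at most 2 consonants).
Each unlicensed consonant becomes the onset of a new syllable: /b/ → /be/, /j/ → /je/.

nukegbeje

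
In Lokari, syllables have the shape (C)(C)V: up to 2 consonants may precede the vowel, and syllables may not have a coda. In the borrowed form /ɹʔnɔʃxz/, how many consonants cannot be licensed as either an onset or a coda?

4

Syllabifying with onset maximization leaves /ɹ/, /ʃ/, /x/, /z/ stranded (no codas are permitted; onsets may contain at most 2 consonants).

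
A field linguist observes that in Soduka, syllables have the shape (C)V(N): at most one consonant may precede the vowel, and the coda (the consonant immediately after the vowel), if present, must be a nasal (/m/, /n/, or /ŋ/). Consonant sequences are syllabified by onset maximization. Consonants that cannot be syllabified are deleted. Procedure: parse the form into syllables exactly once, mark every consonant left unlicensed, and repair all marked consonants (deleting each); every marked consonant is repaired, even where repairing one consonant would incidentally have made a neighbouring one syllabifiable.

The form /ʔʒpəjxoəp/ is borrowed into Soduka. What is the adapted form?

The consonants /ʔ/, /ʒ/, /j/, /p/ cannot be parsed into a legal (C)V(N) syllable (only a nasal (/m/, /n/, or /ŋ/) is licensed in coda position; onsets are limited to one consonant).
Each unlicensed consonant is deleted: /ʔ/, /ʒ/, /j/, /p/.

pəxoə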